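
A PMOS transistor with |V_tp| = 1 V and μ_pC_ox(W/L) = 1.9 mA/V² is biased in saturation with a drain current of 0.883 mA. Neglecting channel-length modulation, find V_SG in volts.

In saturation I_D = ½ k_p (V_SG − |V_tp|)², so V_SG − |V_tp| = √(2 I_D / k_p) = √(2 × 0.883 / 1.9) = 0.964 V.
V_SG = 1 + 0.964 = 1.96 V.

V_SG = 1.96 V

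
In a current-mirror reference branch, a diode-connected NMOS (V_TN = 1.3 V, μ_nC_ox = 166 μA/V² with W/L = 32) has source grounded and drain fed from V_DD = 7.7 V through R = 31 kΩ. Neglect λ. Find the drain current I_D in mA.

I_D = 0.198 mA

With gate tied to drain, V_GS = V_DS ≥ V_GS − V_TN, so the device is in saturation.
k_n = μ_nC_ox · (W/L) = 5.312 mA/V².
KCL at the drain: ½ k_n (V_GS − V_TN)² = (V_DD − V_GS)/R.
Let x = V_GS − 1.3. Then 82.3 x² + x − 6.4 = 0, giving x = 0.273 V (positive root), so V_GS = 1.57 V.
I_D = (V_DD − V_GS)/R = (7.7 − 1.57) / 31 = 0.198 mA.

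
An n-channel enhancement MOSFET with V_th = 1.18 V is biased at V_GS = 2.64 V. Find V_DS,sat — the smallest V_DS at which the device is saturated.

The boundary between triode and saturation is V_DS = V_GS − V_th = V_ov.
V_ov = 2.64 − 1.18 = 1.46 V.

V_DS,sat = 1.46 V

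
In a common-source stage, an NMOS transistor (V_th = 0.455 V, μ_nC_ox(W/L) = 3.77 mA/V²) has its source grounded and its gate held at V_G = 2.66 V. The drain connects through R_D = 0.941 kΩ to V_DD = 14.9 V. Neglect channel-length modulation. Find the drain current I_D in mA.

V_GS = V_G = 2.66 V, so V_ov = 2.66 − 0.455 = 2.21 V.
Assume saturation: I_D = ½ k_n V_ov² = 0.5 × 3.77 × 2.21² = 9.16 mA, giving V_DS = V_DD − I_D R_D = 14.9 − 9.16 × 0.941 = 6.28 V.
V_DS = 6.28 V ≥ V_ov = 2.21 V, confirming saturation.

I_D = 9.16 mA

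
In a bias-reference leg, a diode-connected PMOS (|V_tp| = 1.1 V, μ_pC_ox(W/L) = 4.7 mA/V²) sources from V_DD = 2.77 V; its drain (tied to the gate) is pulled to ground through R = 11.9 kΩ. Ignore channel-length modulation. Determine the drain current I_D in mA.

I_D = 0.121 mA

With gate tied to drain, V_SG = V_SD ≥ V_SG − |V_tp|, so the device is in saturation.
KCL at the drain: ½ k_p (V_SG − |V_tp|)² = (V_DD − V_SG)/R.
Let x = V_SG − 1.1. Then 28 x² + x − 1.67 = 0, giving x = 0.227 V (positive root), so V_SG = 1.33 V.
I_D = (V_DD − V_SG)/R = (2.77 − 1.33) / 11.9 = 0.121 mA.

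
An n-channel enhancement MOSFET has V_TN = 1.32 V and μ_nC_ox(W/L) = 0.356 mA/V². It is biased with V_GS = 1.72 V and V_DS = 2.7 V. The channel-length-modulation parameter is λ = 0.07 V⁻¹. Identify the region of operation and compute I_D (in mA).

Saturation; I_D = 0.0339 mA

V_ov = V_GS − V_TN = 1.72 − 1.32 = 0.4 V.
Since V_DS = 2.7 V ≥ V_ov = 0.4 V, the device is in saturation.
I_D = ½ k_n V_ov² (1 + λ V_DS) = 0.5 × 0.356 × 0.4² × (1 + 0.07 × 2.7) = 0.0339 mA.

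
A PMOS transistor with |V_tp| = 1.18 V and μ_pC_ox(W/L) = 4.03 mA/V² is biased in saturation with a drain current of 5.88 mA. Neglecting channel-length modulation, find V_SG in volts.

In saturation I_D = ½ k_p (V_SG − |V_tp|)², so V_SG − |V_tp| = √(2 I_D / k_p) = √(2 × 5.88 / 4.03) = 1.71 V.
V_SG = 1.18 + 1.71 = 2.89 V.

V_SG = 2.89 V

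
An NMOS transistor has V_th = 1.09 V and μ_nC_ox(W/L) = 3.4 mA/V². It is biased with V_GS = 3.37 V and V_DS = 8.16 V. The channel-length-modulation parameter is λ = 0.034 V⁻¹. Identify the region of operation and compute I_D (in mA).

Saturation; I_D = 11.3 mA

V_ov = V_GS − V_th = 3.37 − 1.09 = 2.28 V.
Since V_DS = 8.16 V ≥ V_ov = 2.28 V, the device is in saturation.
I_D = ½ k_n V_ov² (1 + λ V_DS) = 0.5 × 3.4 × 2.28² × (1 + 0.034 × 8.16) = 11.3 mA.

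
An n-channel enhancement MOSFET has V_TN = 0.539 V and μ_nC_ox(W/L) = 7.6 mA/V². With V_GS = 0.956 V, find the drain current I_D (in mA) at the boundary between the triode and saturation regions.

I_D = 0.661 mA

At the boundary V_DS = V_ov = V_GS − V_TN = 0.956 − 0.539 = 0.417 V.
I_D = ½ k_n V_ov² = 0.5 × 7.6 × 0.417² = 0.661 mA.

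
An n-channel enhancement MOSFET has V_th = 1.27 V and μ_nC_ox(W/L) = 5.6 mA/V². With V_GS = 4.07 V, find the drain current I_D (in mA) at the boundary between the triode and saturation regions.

I_D = 22.0 mA

At the boundary V_DS = V_ov = V_GS − V_th = 4.07 − 1.27 = 2.8 V.
I_D = ½ k_n V_ov² = 0.5 × 5.6 × 2.8² = 22 mA.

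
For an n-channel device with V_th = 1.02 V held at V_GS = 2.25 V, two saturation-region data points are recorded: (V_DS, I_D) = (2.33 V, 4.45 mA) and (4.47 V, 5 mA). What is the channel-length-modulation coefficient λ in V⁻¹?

With V_GS fixed, I_D ∝ (1 + λ V_DS) in saturation, so I_D2/I_D1 = (1 + λ V_DS2)/(1 + λ V_DS1).
5/4.45 = 1.124 = (1 + 4.47 λ)/(1 + 2.33 λ).
Solving: λ (I_D1 V_DS2 − I_D2 V_DS1) = I_D2 − I_D1, so λ = (5 − 4.45) / (4.45 × 4.47 − 5 × 2.33) = 0.55 / 8.24 = 0.0667 V⁻¹.

λ = 0.0667 V⁻¹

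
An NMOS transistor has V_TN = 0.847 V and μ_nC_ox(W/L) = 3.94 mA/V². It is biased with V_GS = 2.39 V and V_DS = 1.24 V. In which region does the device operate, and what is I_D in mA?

V_ov = V_GS − V_TN = 2.39 − 0.847 = 1.54 V.
Since V_DS = 1.24 V < V_ov = 1.54 V, the device is in the triode region.
I_D = k_n [V_ov · V_DS − ½ V_DS²] = 3.94 × [1.54 × 1.24 − 0.5 × 1.24²] = 4.51 mA.

Triode; I_D = 4.51 mA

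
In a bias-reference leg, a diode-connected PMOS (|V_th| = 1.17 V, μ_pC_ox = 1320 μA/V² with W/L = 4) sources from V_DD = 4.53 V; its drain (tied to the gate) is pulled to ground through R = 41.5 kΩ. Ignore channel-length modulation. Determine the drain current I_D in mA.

I_D = 0.0769 mA

With gate tied to drain, V_SG = V_SD ≥ V_SG − |V_th|, so the device is in saturation.
k_p = μ_pC_ox · (W/L) = 5.28 mA/V².
KCL at the drain: ½ k_p (V_SG − |V_th|)² = (V_DD − V_SG)/R.
Let x = V_SG − 1.17. Then 110 x² + x − 3.36 = 0, giving x = 0.171 V (positive root), so V_SG = 1.34 V.
I_D = (V_DD − V_SG)/R = (4.53 − 1.34) / 41.5 = 0.0769 mA.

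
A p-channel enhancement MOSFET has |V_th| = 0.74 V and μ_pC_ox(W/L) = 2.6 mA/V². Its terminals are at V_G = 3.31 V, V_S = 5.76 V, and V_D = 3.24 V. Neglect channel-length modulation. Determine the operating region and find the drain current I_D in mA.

Saturation; I_D = 3.80 mA

V_SG = V_S − V_G = 5.76 − 3.31 = 2.45 V; V_SD = V_S − V_D = 5.76 − 3.24 = 2.52 V.
V_ov = V_SG − |V_th| = 2.45 − 0.74 = 1.71 V.
Since V_SD = 2.52 V ≥ V_ov = 1.71 V, the device is in saturation.
I_D = ½ k_p V_ov² = 0.5 × 2.6 × 1.71² = 3.8 mA.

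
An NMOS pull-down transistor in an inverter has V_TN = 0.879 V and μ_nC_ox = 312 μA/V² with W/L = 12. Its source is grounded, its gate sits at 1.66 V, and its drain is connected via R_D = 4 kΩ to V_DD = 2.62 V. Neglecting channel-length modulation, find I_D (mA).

V_GS = V_G = 1.66 V, so V_ov = 1.66 − 0.879 = 0.781 V.
k_n = μ_nC_ox · (W/L) = 3.744 mA/V².
Assume saturation: I_D = ½ k_n V_ov² = 0.5 × 3.744 × 0.781² = 1.14 mA, giving V_DS = V_DD − I_D R_D = 2.62 − 1.14 × 4 = -1.95 V.
But -1.95 V < V_ov = 0.781 V, so the device is actually in triode.
In triode I_D = k_n[V_ov V_DS − ½ V_DS²] and I_D = (V_DD − V_DS)/R_D. Equating: 7.49 V_DS² − 12.7 V_DS + 2.62 = 0, giving V_DS = 0.24 V (the root below V_ov).
I_D = (2.62 − 0.24) / 4 = 0.595 mA.

I_D = 0.595 mA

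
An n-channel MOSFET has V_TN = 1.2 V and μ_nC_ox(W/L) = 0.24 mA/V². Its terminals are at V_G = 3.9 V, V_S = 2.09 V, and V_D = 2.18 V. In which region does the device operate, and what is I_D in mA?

V_GS = V_G − V_S = 3.9 − 2.09 = 1.81 V; V_DS = V_D − V_S = 2.18 − 2.09 = 0.09 V.
V_ov = V_GS − V_TN = 1.81 − 1.2 = 0.61 V.
Since V_DS = 0.09 V < V_ov = 0.61 V, the device is in the triode region.
I_D = k_n [V_ov · V_DS − ½ V_DS²] = 0.24 × [0.61 × 0.09 − 0.5 × 0.09²] = 0.0122 mA.

Triode; I_D = 0.0122 mA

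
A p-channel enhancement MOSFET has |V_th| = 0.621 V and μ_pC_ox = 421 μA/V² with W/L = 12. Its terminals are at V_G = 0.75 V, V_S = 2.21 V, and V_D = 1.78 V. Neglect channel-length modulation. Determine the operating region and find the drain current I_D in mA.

Triode; I_D = 1.36 mA

V_SG = V_S − V_G = 2.21 − 0.75 = 1.46 V; V_SD = V_S − V_D = 2.21 − 1.78 = 0.43 V.
k_p = μ_pC_ox · (W/L) = 5.052 mA/V².
V_ov = V_SG − |V_th| = 1.46 − 0.621 = 0.839 V.
Since V_SD = 0.43 V < V_ov = 0.839 V, the device is in the triode region.
I_D = k_p [V_ov · V_SD − ½ V_SD²] = 5.052 × [0.839 × 0.43 − 0.5 × 0.43²] = 1.36 mA.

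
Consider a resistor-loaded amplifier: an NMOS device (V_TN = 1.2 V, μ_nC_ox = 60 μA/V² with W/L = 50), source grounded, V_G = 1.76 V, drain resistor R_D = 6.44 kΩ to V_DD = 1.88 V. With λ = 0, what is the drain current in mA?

V_GS = V_G = 1.76 V, so V_ov = 1.76 − 1.2 = 0.56 V.
k_n = μ_nC_ox · (W/L) = 3 mA/V².
Assume saturation: I_D = ½ k_n V_ov² = 0.5 × 3 × 0.56² = 0.47 mA, giving V_DS = V_DD − I_D R_D = 1.88 − 0.47 × 6.44 = -1.15 V.
But -1.15 V < V_ov = 0.56 V, so the device is actually in triode.
In triode I_D = k_n[V_ov V_DS − ½ V_DS²] and I_D = (V_DD − V_DS)/R_D. Equating: 9.66 V_DS² − 11.82 V_DS + 1.88 = 0, giving V_DS = 0.188 V (the root below V_ov).
I_D = (1.88 − 0.188) / 6.44 = 0.263 mA.

I_D = 0.263 mA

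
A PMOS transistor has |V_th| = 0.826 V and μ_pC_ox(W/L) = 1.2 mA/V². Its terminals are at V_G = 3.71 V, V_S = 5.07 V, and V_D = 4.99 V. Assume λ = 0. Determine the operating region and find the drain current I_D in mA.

V_SG = V_S − V_G = 5.07 − 3.71 = 1.36 V; V_SD = V_S − V_D = 5.07 − 4.99 = 0.08 V.
V_ov = V_SG − |V_th| = 1.36 − 0.826 = 0.534 V.
Since V_SD = 0.08 V < V_ov = 0.534 V, the device is in the triode region.
I_D = k_p [V_ov · V_SD − ½ V_SD²] = 1.2 × [0.534 × 0.08 − 0.5 × 0.08²] = 0.0474 mA.

Triode; I_D = 0.0474 mA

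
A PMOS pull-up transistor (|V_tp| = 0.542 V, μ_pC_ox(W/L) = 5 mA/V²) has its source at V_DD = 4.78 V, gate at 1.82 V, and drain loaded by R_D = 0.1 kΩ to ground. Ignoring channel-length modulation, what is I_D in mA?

V_SG = V_DD − V_G = 4.78 − 1.82 = 2.96 V, so V_ov = 2.96 − 0.542 = 2.42 V.
Assume saturation: I_D = ½ k_p V_ov² = 0.5 × 5 × 2.42² = 14.6 mA, giving V_SD = V_DD − I_D R_D = 4.78 − 14.6 × 0.1 = 3.32 V.
V_SD = 3.32 V ≥ V_ov = 2.42 V, confirming saturation.

I_D = 14.6 mA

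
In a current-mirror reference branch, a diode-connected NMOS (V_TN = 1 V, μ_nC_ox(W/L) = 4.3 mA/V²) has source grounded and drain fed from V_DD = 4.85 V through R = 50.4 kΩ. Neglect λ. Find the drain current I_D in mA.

I_D = 0.0727 mA

With gate tied to drain, V_GS = V_DS ≥ V_GS − V_TN, so the device is in saturation.
KCL at the drain: ½ k_n (V_GS − V_TN)² = (V_DD − V_GS)/R.
Let x = V_GS − 1. Then 108 x² + x − 3.85 = 0, giving x = 0.184 V (positive root), so V_GS = 1.18 V.
I_D = (V_DD − V_GS)/R = (4.85 − 1.18) / 50.4 = 0.0727 mA.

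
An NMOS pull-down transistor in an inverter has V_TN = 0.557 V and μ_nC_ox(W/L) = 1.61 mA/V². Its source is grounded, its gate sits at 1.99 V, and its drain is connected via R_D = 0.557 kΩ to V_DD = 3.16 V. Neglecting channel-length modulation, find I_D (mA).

I_D = 1.65 mA

V_GS = V_G = 1.99 V, so V_ov = 1.99 − 0.557 = 1.43 V.
Assume saturation: I_D = ½ k_n V_ov² = 0.5 × 1.61 × 1.43² = 1.65 mA, giving V_DS = V_DD − I_D R_D = 3.16 − 1.65 × 0.557 = 2.24 V.
V_DS = 2.24 V ≥ V_ov = 1.43 V, confirming saturation.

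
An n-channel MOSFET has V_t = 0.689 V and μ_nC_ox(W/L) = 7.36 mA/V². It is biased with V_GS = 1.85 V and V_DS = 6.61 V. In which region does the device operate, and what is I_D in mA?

Saturation; I_D = 4.96 mA

V_ov = V_GS − V_t = 1.85 − 0.689 = 1.16 V.
Since V_DS = 6.61 V ≥ V_ov = 1.16 V, the device is in saturation.
I_D = ½ k_n V_ov² = 0.5 × 7.36 × 1.16² = 4.96 mA.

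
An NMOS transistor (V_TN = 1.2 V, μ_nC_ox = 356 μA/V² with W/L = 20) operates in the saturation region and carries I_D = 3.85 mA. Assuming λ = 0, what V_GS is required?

k_n = μ_nC_ox · (W/L) = 7.12 mA/V².
In saturation I_D = ½ k_n (V_GS − V_TN)², so V_GS − V_TN = √(2 I_D / k_n) = √(2 × 3.85 / 7.12) = 1.04 V.
V_GS = 1.2 + 1.04 = 2.24 V.

V_GS = 2.24 V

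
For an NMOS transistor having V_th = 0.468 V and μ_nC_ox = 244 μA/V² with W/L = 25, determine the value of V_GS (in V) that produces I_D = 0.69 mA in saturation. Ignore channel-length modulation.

V_GS = 0.944 V

k_n = μ_nC_ox · (W/L) = 6.1 mA/V².
In saturation I_D = ½ k_n (V_GS − V_th)², so V_GS − V_th = √(2 I_D / k_n) = √(2 × 0.69 / 6.1) = 0.476 V.
V_GS = 0.468 + 0.476 = 0.944 V.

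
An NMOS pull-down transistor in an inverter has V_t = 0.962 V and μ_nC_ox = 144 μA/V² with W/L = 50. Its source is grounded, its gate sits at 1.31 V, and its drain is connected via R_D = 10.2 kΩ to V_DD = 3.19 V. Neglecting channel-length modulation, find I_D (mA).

I_D = 0.298 mA

V_GS = V_G = 1.31 V, so V_ov = 1.31 − 0.962 = 0.348 V.
k_n = μ_nC_ox · (W/L) = 7.2 mA/V².
Assume saturation: I_D = ½ k_n V_ov² = 0.5 × 7.2 × 0.348² = 0.436 mA, giving V_DS = V_DD − I_D R_D = 3.19 − 0.436 × 10.2 = -1.26 V.
But -1.26 V < V_ov = 0.348 V, so the device is actually in triode.
In triode I_D = k_n[V_ov V_DS − ½ V_DS²] and I_D = (V_DD − V_DS)/R_D. Equating: 36.7 V_DS² − 26.56 V_DS + 3.19 = 0, giving V_DS = 0.152 V (the root below V_ov).
I_D = (3.19 − 0.152) / 10.2 = 0.298 mA.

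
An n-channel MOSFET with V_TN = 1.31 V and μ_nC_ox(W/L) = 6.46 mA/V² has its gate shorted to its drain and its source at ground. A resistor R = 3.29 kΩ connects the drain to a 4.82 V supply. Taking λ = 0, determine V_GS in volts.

V_GS = 1.84 V

With gate tied to drain, V_GS = V_DS ≥ V_GS − V_TN, so the device is in saturation.
KCL at the drain: ½ k_n (V_GS − V_TN)² = (V_DD − V_GS)/R.
Let x = V_GS − 1.31. Then 10.6 x² + x − 3.51 = 0, giving x = 0.53 V (positive root), so V_GS = 1.84 V.
I_D = (V_DD − V_GS)/R = (4.82 − 1.84) / 3.29 = 0.906 mA.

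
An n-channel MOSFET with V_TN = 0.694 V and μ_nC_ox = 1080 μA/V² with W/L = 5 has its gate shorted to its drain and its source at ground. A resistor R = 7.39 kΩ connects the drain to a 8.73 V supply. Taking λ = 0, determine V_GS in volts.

With gate tied to drain, V_GS = V_DS ≥ V_GS − V_TN, so the device is in saturation.
k_n = μ_nC_ox · (W/L) = 5.4 mA/V².
KCL at the drain: ½ k_n (V_GS − V_TN)² = (V_DD − V_GS)/R.
Let x = V_GS − 0.694. Then 20 x² + x − 8.036 = 0, giving x = 0.61 V (positive root), so V_GS = 1.3 V.
I_D = (V_DD − V_GS)/R = (8.73 − 1.3) / 7.39 = 1 mA.

V_GS = 1.30 V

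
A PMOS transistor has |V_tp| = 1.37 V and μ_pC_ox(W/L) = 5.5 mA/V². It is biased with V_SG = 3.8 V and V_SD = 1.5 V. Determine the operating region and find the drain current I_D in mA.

V_ov = V_SG − |V_tp| = 3.8 − 1.37 = 2.43 V.
Since V_SD = 1.5 V < V_ov = 2.43 V, the device is in the triode region.
I_D = k_p [V_ov · V_SD − ½ V_SD²] = 5.5 × [2.43 × 1.5 − 0.5 × 1.5²] = 13.9 mA.

Triode; I_D = 13.9 mA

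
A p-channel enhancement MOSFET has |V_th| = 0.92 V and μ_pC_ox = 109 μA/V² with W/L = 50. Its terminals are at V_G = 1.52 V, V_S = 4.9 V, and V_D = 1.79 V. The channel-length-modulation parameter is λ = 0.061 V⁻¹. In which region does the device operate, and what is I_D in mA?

V_SG = V_S − V_G = 4.9 − 1.52 = 3.38 V; V_SD = V_S − V_D = 4.9 − 1.79 = 3.11 V.
k_p = μ_pC_ox · (W/L) = 5.45 mA/V².
V_ov = V_SG − |V_th| = 3.38 − 0.92 = 2.46 V.
Since V_SD = 3.11 V ≥ V_ov = 2.46 V, the device is in saturation.
I_D = ½ k_p V_ov² (1 + λ V_SD) = 0.5 × 5.45 × 2.46² × (1 + 0.061 × 3.11) = 19.6 mA.

Saturation; I_D = 19.6 mA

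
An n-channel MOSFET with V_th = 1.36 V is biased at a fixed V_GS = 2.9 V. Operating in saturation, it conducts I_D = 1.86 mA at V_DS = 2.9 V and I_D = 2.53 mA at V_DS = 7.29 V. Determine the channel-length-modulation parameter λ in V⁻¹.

With V_GS fixed, I_D ∝ (1 + λ V_DS) in saturation, so I_D2/I_D1 = (1 + λ V_DS2)/(1 + λ V_DS1).
2.53/1.86 = 1.36 = (1 + 7.29 λ)/(1 + 2.9 λ).
Solving: λ (I_D1 V_DS2 − I_D2 V_DS1) = I_D2 − I_D1, so λ = (2.53 − 1.86) / (1.86 × 7.29 − 2.53 × 2.9) = 0.67 / 6.22 = 0.108 V⁻¹.

λ = 0.108 V⁻¹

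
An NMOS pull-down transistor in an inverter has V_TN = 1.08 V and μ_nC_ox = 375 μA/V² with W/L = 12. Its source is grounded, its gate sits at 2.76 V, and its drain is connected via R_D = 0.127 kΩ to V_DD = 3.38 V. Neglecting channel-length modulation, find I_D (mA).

V_GS = V_G = 2.76 V, so V_ov = 2.76 − 1.08 = 1.68 V.
k_n = μ_nC_ox · (W/L) = 4.5 mA/V².
Assume saturation: I_D = ½ k_n V_ov² = 0.5 × 4.5 × 1.68² = 6.35 mA, giving V_DS = V_DD − I_D R_D = 3.38 − 6.35 × 0.127 = 2.57 V.
V_DS = 2.57 V ≥ V_ov = 1.68 V, confirming saturation.

I_D = 6.35 mA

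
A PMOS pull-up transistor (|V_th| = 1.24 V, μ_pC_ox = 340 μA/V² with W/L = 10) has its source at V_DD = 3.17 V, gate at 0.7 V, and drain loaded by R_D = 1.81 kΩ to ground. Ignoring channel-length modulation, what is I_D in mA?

V_SG = V_DD − V_G = 3.17 − 0.7 = 2.47 V, so V_ov = 2.47 − 1.24 = 1.23 V.
k_p = μ_pC_ox · (W/L) = 3.4 mA/V².
Assume saturation: I_D = ½ k_p V_ov² = 0.5 × 3.4 × 1.23² = 2.57 mA, giving V_SD = V_DD − I_D R_D = 3.17 − 2.57 × 1.81 = -1.49 V.
But -1.49 V < V_ov = 1.23 V, so the device is actually in triode.
In triode I_D = k_p[V_ov V_SD − ½ V_SD²] and I_D = (V_DD − V_SD)/R_D. Equating: 3.08 V_SD² − 8.569 V_SD + 3.17 = 0, giving V_SD = 0.439 V (the root below V_ov).
I_D = (3.17 − 0.439) / 1.81 = 1.51 mA.

I_D = 1.51 mA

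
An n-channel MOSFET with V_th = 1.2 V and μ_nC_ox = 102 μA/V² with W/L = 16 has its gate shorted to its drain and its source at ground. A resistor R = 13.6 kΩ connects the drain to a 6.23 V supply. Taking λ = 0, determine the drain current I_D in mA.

I_D = 0.324 mA

With gate tied to drain, V_GS = V_DS ≥ V_GS − V_th, so the device is in saturation.
k_n = μ_nC_ox · (W/L) = 1.632 mA/V².
KCL at the drain: ½ k_n (V_GS − V_th)² = (V_DD − V_GS)/R.
Let x = V_GS − 1.2. Then 11.1 x² + x − 5.03 = 0, giving x = 0.63 V (positive root), so V_GS = 1.83 V.
I_D = (V_DD − V_GS)/R = (6.23 − 1.83) / 13.6 = 0.324 mA.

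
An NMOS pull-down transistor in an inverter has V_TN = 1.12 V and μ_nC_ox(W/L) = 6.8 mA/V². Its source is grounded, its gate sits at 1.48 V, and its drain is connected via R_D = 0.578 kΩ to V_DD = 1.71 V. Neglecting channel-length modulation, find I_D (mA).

I_D = 0.441 mA

V_GS = V_G = 1.48 V, so V_ov = 1.48 − 1.12 = 0.36 V.
Assume saturation: I_D = ½ k_n V_ov² = 0.5 × 6.8 × 0.36² = 0.441 mA, giving V_DS = V_DD − I_D R_D = 1.71 − 0.441 × 0.578 = 1.46 V.
V_DS = 1.46 V ≥ V_ov = 0.36 V, confirming saturation.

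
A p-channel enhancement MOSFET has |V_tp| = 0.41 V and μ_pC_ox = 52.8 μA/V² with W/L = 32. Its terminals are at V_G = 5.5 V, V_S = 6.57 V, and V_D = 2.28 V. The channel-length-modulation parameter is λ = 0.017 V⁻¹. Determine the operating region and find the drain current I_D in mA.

V_SG = V_S − V_G = 6.57 − 5.5 = 1.07 V; V_SD = V_S − V_D = 6.57 − 2.28 = 4.29 V.
k_p = μ_pC_ox · (W/L) = 1.69 mA/V².
V_ov = V_SG − |V_tp| = 1.07 − 0.41 = 0.66 V.
Since V_SD = 4.29 V ≥ V_ov = 0.66 V, the device is in saturation.
I_D = ½ k_p V_ov² (1 + λ V_SD) = 0.5 × 1.69 × 0.66² × (1 + 0.017 × 4.29) = 0.395 mA.

Saturation; I_D = 0.395 mA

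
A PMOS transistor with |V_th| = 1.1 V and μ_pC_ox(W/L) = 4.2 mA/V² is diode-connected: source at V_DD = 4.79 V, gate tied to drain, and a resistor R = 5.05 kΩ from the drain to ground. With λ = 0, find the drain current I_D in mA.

I_D = 0.623 mA

With gate tied to drain, V_SG = V_SD ≥ V_SG − |V_th|, so the device is in saturation.
KCL at the drain: ½ k_p (V_SG − |V_th|)² = (V_DD − V_SG)/R.
Let x = V_SG − 1.1. Then 10.6 x² + x − 3.69 = 0, giving x = 0.545 V (positive root), so V_SG = 1.64 V.
I_D = (V_DD − V_SG)/R = (4.79 − 1.64) / 5.05 = 0.623 mA.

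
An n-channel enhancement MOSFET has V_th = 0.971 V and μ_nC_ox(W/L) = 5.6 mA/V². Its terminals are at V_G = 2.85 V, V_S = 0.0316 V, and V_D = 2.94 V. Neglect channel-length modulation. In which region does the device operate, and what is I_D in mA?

Saturation; I_D = 9.56 mA

V_GS = V_G − V_S = 2.85 − 0.0316 = 2.82 V; V_DS = V_D − V_S = 2.94 − 0.0316 = 2.91 V.
V_ov = V_GS − V_th = 2.82 − 0.971 = 1.85 V.
Since V_DS = 2.91 V ≥ V_ov = 1.85 V, the device is in saturation.
I_D = ½ k_n V_ov² = 0.5 × 5.6 × 1.85² = 9.56 mA.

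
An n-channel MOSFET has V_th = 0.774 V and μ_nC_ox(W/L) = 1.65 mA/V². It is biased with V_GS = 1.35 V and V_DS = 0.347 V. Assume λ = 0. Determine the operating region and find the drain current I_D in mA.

V_ov = V_GS − V_th = 1.35 − 0.774 = 0.576 V.
Since V_DS = 0.347 V < V_ov = 0.576 V, the device is in the triode region.
I_D = k_n [V_ov · V_DS − ½ V_DS²] = 1.65 × [0.576 × 0.347 − 0.5 × 0.347²] = 0.23 mA.

Triode; I_D = 0.230 mA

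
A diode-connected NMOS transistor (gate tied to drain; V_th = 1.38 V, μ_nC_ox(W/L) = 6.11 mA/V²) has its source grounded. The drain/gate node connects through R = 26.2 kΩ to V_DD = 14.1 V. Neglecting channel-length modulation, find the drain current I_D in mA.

With gate tied to drain, V_GS = V_DS ≥ V_GS − V_th, so the device is in saturation.
KCL at the drain: ½ k_n (V_GS − V_th)² = (V_DD − V_GS)/R.
Let x = V_GS − 1.38. Then 80 x² + x − 12.72 = 0, giving x = 0.392 V (positive root), so V_GS = 1.77 V.
I_D = (V_DD − V_GS)/R = (14.1 − 1.77) / 26.2 = 0.471 mA.

I_D = 0.471 mA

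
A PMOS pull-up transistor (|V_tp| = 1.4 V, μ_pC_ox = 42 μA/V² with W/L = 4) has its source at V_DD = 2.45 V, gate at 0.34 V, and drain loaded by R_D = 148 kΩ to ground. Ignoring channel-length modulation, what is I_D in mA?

I_D = 0.0156 mA

V_SG = V_DD − V_G = 2.45 − 0.34 = 2.11 V, so V_ov = 2.11 − 1.4 = 0.71 V.
k_p = μ_pC_ox · (W/L) = 0.168 mA/V².
Assume saturation: I_D = ½ k_p V_ov² = 0.5 × 0.168 × 0.71² = 0.0423 mA, giving V_SD = V_DD − I_D R_D = 2.45 − 0.0423 × 148 = -3.82 V.
But -3.82 V < V_ov = 0.71 V, so the device is actually in triode.
In triode I_D = k_p[V_ov V_SD − ½ V_SD²] and I_D = (V_DD − V_SD)/R_D. Equating: 12.4 V_SD² − 18.65 V_SD + 2.45 = 0, giving V_SD = 0.145 V (the root below V_ov).
I_D = (2.45 − 0.145) / 148 = 0.0156 mA.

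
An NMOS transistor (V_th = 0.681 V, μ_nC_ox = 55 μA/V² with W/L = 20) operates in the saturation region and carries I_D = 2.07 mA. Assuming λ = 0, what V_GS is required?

V_GS = 2.62 V

k_n = μ_nC_ox · (W/L) = 1.1 mA/V².
In saturation I_D = ½ k_n (V_GS − V_th)², so V_GS − V_th = √(2 I_D / k_n) = √(2 × 2.07 / 1.1) = 1.94 V.
V_GS = 0.681 + 1.94 = 2.62 V.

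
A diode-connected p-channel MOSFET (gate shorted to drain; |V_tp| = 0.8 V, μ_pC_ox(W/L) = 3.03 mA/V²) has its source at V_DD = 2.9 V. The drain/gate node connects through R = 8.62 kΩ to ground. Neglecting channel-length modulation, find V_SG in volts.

With gate tied to drain, V_SG = V_SD ≥ V_SG − |V_tp|, so the device is in saturation.
KCL at the drain: ½ k_p (V_SG − |V_tp|)² = (V_DD − V_SG)/R.
Let x = V_SG − 0.8. Then 13.1 x² + x − 2.1 = 0, giving x = 0.365 V (positive root), so V_SG = 1.16 V.
I_D = (V_DD − V_SG)/R = (2.9 − 1.16) / 8.62 = 0.201 mA.

V_SG = 1.16 V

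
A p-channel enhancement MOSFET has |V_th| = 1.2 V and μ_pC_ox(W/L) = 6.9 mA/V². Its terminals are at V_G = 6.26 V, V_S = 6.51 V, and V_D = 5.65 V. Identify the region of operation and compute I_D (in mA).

V_SG = V_S − V_G = 6.51 − 6.26 = 0.25 V; V_SD = V_S − V_D = 6.51 − 5.65 = 0.86 V.
V_SG = 0.25 V < |V_th| = 1.2 V, so the transistor is in cutoff.

Cutoff; I_D = 0 mA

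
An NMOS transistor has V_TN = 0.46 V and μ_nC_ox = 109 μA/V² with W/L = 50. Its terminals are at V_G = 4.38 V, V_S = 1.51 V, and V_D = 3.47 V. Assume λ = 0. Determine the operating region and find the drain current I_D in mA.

V_GS = V_G − V_S = 4.38 − 1.51 = 2.87 V; V_DS = V_D − V_S = 3.47 − 1.51 = 1.96 V.
k_n = μ_nC_ox · (W/L) = 5.45 mA/V².
V_ov = V_GS − V_TN = 2.87 − 0.46 = 2.41 V.
Since V_DS = 1.96 V < V_ov = 2.41 V, the device is in the triode region.
I_D = k_n [V_ov · V_DS − ½ V_DS²] = 5.45 × [2.41 × 1.96 − 0.5 × 1.96²] = 15.3 mA.

Triode; I_D = 15.3 mA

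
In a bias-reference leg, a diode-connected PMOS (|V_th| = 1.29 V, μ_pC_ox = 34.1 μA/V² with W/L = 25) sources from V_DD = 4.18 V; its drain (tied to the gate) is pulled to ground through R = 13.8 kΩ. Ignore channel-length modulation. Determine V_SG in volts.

V_SG = 1.91 V

With gate tied to drain, V_SG = V_SD ≥ V_SG − |V_th|, so the device is in saturation.
k_p = μ_pC_ox · (W/L) = 0.8525 mA/V².
KCL at the drain: ½ k_p (V_SG − |V_th|)² = (V_DD − V_SG)/R.
Let x = V_SG − 1.29. Then 5.88 x² + x − 2.89 = 0, giving x = 0.621 V (positive root), so V_SG = 1.91 V.
I_D = (V_DD − V_SG)/R = (4.18 − 1.91) / 13.8 = 0.164 mA.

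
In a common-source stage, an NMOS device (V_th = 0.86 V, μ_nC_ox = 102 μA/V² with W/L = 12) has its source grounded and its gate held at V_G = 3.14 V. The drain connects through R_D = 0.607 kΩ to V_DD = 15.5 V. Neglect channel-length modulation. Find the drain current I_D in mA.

I_D = 3.18 mA

V_GS = V_G = 3.14 V, so V_ov = 3.14 − 0.86 = 2.28 V.
k_n = μ_nC_ox · (W/L) = 1.224 mA/V².
Assume saturation: I_D = ½ k_n V_ov² = 0.5 × 1.224 × 2.28² = 3.18 mA, giving V_DS = V_DD − I_D R_D = 15.5 − 3.18 × 0.607 = 13.6 V.
V_DS = 13.6 V ≥ V_ov = 2.28 V, confirming saturation.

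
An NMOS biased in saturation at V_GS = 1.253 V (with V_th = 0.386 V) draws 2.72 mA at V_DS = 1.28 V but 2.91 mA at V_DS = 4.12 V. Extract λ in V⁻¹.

λ = 0.0254 V⁻¹

With V_GS fixed, I_D ∝ (1 + λ V_DS) in saturation, so I_D2/I_D1 = (1 + λ V_DS2)/(1 + λ V_DS1).
2.91/2.72 = 1.07 = (1 + 4.12 λ)/(1 + 1.28 λ).
Solving: λ (I_D1 V_DS2 − I_D2 V_DS1) = I_D2 − I_D1, so λ = (2.91 − 2.72) / (2.72 × 4.12 − 2.91 × 1.28) = 0.19 / 7.48 = 0.0254 V⁻¹.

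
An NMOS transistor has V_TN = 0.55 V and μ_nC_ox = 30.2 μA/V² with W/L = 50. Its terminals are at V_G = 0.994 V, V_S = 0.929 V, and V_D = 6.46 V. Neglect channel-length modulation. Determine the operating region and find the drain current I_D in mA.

Cutoff; I_D = 0 mA

V_GS = V_G − V_S = 0.994 − 0.929 = 0.065 V; V_DS = V_D − V_S = 6.46 − 0.929 = 5.53 V.
V_GS = 0.065 V < V_TN = 0.55 V, so the transistor is in cutoff.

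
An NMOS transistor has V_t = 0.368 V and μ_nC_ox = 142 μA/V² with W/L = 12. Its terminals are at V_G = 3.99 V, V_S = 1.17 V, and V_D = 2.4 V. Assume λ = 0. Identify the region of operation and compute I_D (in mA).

V_GS = V_G − V_S = 3.99 − 1.17 = 2.82 V; V_DS = V_D − V_S = 2.4 − 1.17 = 1.23 V.
k_n = μ_nC_ox · (W/L) = 1.704 mA/V².
V_ov = V_GS − V_t = 2.82 − 0.368 = 2.45 V.
Since V_DS = 1.23 V < V_ov = 2.45 V, the device is in the triode region.
I_D = k_n [V_ov · V_DS − ½ V_DS²] = 1.704 × [2.45 × 1.23 − 0.5 × 1.23²] = 3.85 mA.

Triode; I_D = 3.85 mA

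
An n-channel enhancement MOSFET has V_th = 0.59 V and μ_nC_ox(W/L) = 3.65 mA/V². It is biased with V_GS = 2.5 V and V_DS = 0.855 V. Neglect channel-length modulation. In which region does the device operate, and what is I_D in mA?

Triode; I_D = 4.63 mA

V_ov = V_GS − V_th = 2.5 − 0.59 = 1.91 V.
Since V_DS = 0.855 V < V_ov = 1.91 V, the device is in the triode region.
I_D = k_n [V_ov · V_DS − ½ V_DS²] = 3.65 × [1.91 × 0.855 − 0.5 × 0.855²] = 4.63 mA.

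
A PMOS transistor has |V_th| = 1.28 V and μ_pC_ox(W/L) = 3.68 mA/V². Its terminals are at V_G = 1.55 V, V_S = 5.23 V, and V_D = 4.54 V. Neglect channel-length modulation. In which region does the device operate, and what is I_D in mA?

V_SG = V_S − V_G = 5.23 − 1.55 = 3.68 V; V_SD = V_S − V_D = 5.23 − 4.54 = 0.69 V.
V_ov = V_SG − |V_th| = 3.68 − 1.28 = 2.4 V.
Since V_SD = 0.69 V < V_ov = 2.4 V, the device is in the triode region.
I_D = k_p [V_ov · V_SD − ½ V_SD²] = 3.68 × [2.4 × 0.69 − 0.5 × 0.69²] = 5.22 mA.

Triode; I_D = 5.22 mA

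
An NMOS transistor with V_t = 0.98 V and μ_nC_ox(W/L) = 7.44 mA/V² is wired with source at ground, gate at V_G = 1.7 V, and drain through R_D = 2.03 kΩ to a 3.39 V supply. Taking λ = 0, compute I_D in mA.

V_GS = V_G = 1.7 V, so V_ov = 1.7 − 0.98 = 0.72 V.
Assume saturation: I_D = ½ k_n V_ov² = 0.5 × 7.44 × 0.72² = 1.93 mA, giving V_DS = V_DD − I_D R_D = 3.39 − 1.93 × 2.03 = -0.525 V.
But -0.525 V < V_ov = 0.72 V, so the device is actually in triode.
In triode I_D = k_n[V_ov V_DS − ½ V_DS²] and I_D = (V_DD − V_DS)/R_D. Equating: 7.55 V_DS² − 11.87 V_DS + 3.39 = 0, giving V_DS = 0.375 V (the root below V_ov).
I_D = (3.39 − 0.375) / 2.03 = 1.49 mA.

I_D = 1.49 mA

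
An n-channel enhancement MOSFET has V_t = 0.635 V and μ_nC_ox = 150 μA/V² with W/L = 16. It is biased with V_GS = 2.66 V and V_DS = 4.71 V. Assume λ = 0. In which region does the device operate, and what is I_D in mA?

k_n = μ_nC_ox · (W/L) = 2.4 mA/V².
V_ov = V_GS − V_t = 2.66 − 0.635 = 2.03 V.
Since V_DS = 4.71 V ≥ V_ov = 2.03 V, the device is in saturation.
I_D = ½ k_n V_ov² = 0.5 × 2.4 × 2.03² = 4.92 mA.

Saturation; I_D = 4.92 mA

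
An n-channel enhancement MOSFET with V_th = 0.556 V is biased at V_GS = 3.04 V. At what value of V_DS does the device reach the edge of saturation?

The boundary between triode and saturation is V_DS = V_GS − V_th = V_ov.
V_ov = 3.04 − 0.556 = 2.48 V.

V_DS,sat = 2.48 V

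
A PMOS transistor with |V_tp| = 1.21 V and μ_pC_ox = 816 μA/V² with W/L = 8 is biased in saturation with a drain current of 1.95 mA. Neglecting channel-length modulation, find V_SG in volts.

V_SG = 1.98 V

k_p = μ_pC_ox · (W/L) = 6.528 mA/V².
In saturation I_D = ½ k_p (V_SG − |V_tp|)², so V_SG − |V_tp| = √(2 I_D / k_p) = √(2 × 1.95 / 6.528) = 0.773 V.
V_SG = 1.21 + 0.773 = 1.98 V.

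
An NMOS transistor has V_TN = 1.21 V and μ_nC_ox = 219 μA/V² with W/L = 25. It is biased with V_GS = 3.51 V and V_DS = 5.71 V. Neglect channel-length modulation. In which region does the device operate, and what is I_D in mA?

k_n = μ_nC_ox · (W/L) = 5.475 mA/V².
V_ov = V_GS − V_TN = 3.51 − 1.21 = 2.3 V.
Since V_DS = 5.71 V ≥ V_ov = 2.3 V, the device is in saturation.
I_D = ½ k_n V_ov² = 0.5 × 5.475 × 2.3² = 14.5 mA.

Saturation; I_D = 14.5 mA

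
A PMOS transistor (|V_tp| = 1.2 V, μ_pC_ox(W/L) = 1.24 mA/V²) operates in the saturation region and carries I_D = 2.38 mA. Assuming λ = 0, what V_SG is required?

V_SG = 3.16 V

In saturation I_D = ½ k_p (V_SG − |V_tp|)², so V_SG − |V_tp| = √(2 I_D / k_p) = √(2 × 2.38 / 1.24) = 1.96 V.
V_SG = 1.2 + 1.96 = 3.16 V.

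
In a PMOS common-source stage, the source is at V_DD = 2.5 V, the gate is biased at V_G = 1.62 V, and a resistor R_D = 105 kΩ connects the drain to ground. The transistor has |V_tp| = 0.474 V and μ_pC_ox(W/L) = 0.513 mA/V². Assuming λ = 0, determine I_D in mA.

I_D = 0.0226 mA

V_SG = V_DD − V_G = 2.5 − 1.62 = 0.88 V, so V_ov = 0.88 − 0.474 = 0.406 V.
Assume saturation: I_D = ½ k_p V_ov² = 0.5 × 0.513 × 0.406² = 0.0423 mA, giving V_SD = V_DD − I_D R_D = 2.5 − 0.0423 × 105 = -1.94 V.
But -1.94 V < V_ov = 0.406 V, so the device is actually in triode.
In triode I_D = k_p[V_ov V_SD − ½ V_SD²] and I_D = (V_DD − V_SD)/R_D. Equating: 26.9 V_SD² − 22.87 V_SD + 2.5 = 0, giving V_SD = 0.129 V (the root below V_ov).
I_D = (2.5 − 0.129) / 105 = 0.0226 mA.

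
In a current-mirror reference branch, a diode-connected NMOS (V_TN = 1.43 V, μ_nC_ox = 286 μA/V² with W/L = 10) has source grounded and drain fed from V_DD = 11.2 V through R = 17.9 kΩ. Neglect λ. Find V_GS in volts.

V_GS = 2.03 V

With gate tied to drain, V_GS = V_DS ≥ V_GS − V_TN, so the device is in saturation.
k_n = μ_nC_ox · (W/L) = 2.86 mA/V².
KCL at the drain: ½ k_n (V_GS − V_TN)² = (V_DD − V_GS)/R.
Let x = V_GS − 1.43. Then 25.6 x² + x − 9.77 = 0, giving x = 0.599 V (positive root), so V_GS = 2.03 V.
I_D = (V_DD − V_GS)/R = (11.2 − 2.03) / 17.9 = 0.512 mA.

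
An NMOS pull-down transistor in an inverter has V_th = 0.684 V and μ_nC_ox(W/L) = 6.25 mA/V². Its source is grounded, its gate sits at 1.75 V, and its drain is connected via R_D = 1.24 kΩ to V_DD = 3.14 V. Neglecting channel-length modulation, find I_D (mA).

I_D = 2.20 mA

V_GS = V_G = 1.75 V, so V_ov = 1.75 − 0.684 = 1.07 V.
Assume saturation: I_D = ½ k_n V_ov² = 0.5 × 6.25 × 1.07² = 3.55 mA, giving V_DS = V_DD − I_D R_D = 3.14 − 3.55 × 1.24 = -1.26 V.
But -1.26 V < V_ov = 1.07 V, so the device is actually in triode.
In triode I_D = k_n[V_ov V_DS − ½ V_DS²] and I_D = (V_DD − V_DS)/R_D. Equating: 3.88 V_DS² − 9.261 V_DS + 3.14 = 0, giving V_DS = 0.409 V (the root below V_ov).
I_D = (3.14 − 0.409) / 1.24 = 2.2 mA.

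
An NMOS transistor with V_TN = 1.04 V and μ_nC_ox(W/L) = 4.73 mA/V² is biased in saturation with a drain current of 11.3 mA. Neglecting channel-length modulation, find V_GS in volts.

V_GS = 3.23 V

In saturation I_D = ½ k_n (V_GS − V_TN)², so V_GS − V_TN = √(2 I_D / k_n) = √(2 × 11.3 / 4.73) = 2.19 V.
V_GS = 1.04 + 2.19 = 3.23 V.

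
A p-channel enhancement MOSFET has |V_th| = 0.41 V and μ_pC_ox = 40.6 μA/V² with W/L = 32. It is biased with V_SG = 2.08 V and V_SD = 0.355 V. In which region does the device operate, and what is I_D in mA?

Triode; I_D = 0.688 mA

k_p = μ_pC_ox · (W/L) = 1.299 mA/V².
V_ov = V_SG − |V_th| = 2.08 − 0.41 = 1.67 V.
Since V_SD = 0.355 V < V_ov = 1.67 V, the device is in the triode region.
I_D = k_p [V_ov · V_SD − ½ V_SD²] = 1.299 × [1.67 × 0.355 − 0.5 × 0.355²] = 0.688 mA.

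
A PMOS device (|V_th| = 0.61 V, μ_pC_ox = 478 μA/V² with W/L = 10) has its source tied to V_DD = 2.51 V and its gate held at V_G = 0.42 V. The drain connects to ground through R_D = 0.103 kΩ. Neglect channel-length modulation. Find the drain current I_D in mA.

V_SG = V_DD − V_G = 2.51 − 0.42 = 2.09 V, so V_ov = 2.09 − 0.61 = 1.48 V.
k_p = μ_pC_ox · (W/L) = 4.78 mA/V².
Assume saturation: I_D = ½ k_p V_ov² = 0.5 × 4.78 × 1.48² = 5.24 mA, giving V_SD = V_DD − I_D R_D = 2.51 − 5.24 × 0.103 = 1.97 V.
V_SD = 1.97 V ≥ V_ov = 1.48 V, confirming saturation.

I_D = 5.24 mA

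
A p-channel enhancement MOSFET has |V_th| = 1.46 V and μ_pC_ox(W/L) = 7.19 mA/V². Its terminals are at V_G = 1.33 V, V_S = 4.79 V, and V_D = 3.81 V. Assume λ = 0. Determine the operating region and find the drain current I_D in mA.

V_SG = V_S − V_G = 4.79 − 1.33 = 3.46 V; V_SD = V_S − V_D = 4.79 − 3.81 = 0.98 V.
V_ov = V_SG − |V_th| = 3.46 − 1.46 = 2 V.
Since V_SD = 0.98 V < V_ov = 2 V, the device is in the triode region.
I_D = k_p [V_ov · V_SD − ½ V_SD²] = 7.19 × [2 × 0.98 − 0.5 × 0.98²] = 10.6 mA.

Triode; I_D = 10.6 mA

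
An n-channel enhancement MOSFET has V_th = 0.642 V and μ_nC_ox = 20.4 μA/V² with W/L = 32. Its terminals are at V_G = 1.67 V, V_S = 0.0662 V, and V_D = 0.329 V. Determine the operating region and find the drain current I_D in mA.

Triode; I_D = 0.142 mA

V_GS = V_G − V_S = 1.67 − 0.0662 = 1.6 V; V_DS = V_D − V_S = 0.329 − 0.0662 = 0.263 V.
k_n = μ_nC_ox · (W/L) = 0.6528 mA/V².
V_ov = V_GS − V_th = 1.6 − 0.642 = 0.962 V.
Since V_DS = 0.263 V < V_ov = 0.962 V, the device is in the triode region.
I_D = k_n [V_ov · V_DS − ½ V_DS²] = 0.6528 × [0.962 × 0.263 − 0.5 × 0.263²] = 0.142 mA.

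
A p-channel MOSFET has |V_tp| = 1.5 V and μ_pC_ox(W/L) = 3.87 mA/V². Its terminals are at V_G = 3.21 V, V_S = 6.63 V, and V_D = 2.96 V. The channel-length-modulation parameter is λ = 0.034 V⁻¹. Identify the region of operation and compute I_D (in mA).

Saturation; I_D = 8.02 mA

V_SG = V_S − V_G = 6.63 − 3.21 = 3.42 V; V_SD = V_S − V_D = 6.63 − 2.96 = 3.67 V.
V_ov = V_SG − |V_tp| = 3.42 − 1.5 = 1.92 V.
Since V_SD = 3.67 V ≥ V_ov = 1.92 V, the device is in saturation.
I_D = ½ k_p V_ov² (1 + λ V_SD) = 0.5 × 3.87 × 1.92² × (1 + 0.034 × 3.67) = 8.02 mA.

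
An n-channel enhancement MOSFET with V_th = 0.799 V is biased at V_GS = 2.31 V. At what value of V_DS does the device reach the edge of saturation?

The boundary between triode and saturation is V_DS = V_GS − V_th = V_ov.
V_ov = 2.31 − 0.799 = 1.51 V.

V_DS,sat = 1.51 V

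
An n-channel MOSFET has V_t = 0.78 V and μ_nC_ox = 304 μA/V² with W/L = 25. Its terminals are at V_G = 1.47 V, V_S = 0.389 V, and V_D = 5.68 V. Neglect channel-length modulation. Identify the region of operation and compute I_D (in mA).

V_GS = V_G − V_S = 1.47 − 0.389 = 1.08 V; V_DS = V_D − V_S = 5.68 − 0.389 = 5.29 V.
k_n = μ_nC_ox · (W/L) = 7.6 mA/V².
V_ov = V_GS − V_t = 1.08 − 0.78 = 0.301 V.
Since V_DS = 5.29 V ≥ V_ov = 0.301 V, the device is in saturation.
I_D = ½ k_n V_ov² = 0.5 × 7.6 × 0.301² = 0.344 mA.

Saturation; I_D = 0.344 mA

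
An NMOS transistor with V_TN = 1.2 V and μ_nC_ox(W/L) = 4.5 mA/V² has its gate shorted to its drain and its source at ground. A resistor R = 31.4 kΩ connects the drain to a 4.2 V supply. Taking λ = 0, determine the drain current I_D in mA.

I_D = 0.0892 mA

With gate tied to drain, V_GS = V_DS ≥ V_GS − V_TN, so the device is in saturation.
KCL at the drain: ½ k_n (V_GS − V_TN)² = (V_DD − V_GS)/R.
Let x = V_GS − 1.2. Then 70.6 x² + x − 3 = 0, giving x = 0.199 V (positive root), so V_GS = 1.4 V.
I_D = (V_DD − V_GS)/R = (4.2 − 1.4) / 31.4 = 0.0892 mA.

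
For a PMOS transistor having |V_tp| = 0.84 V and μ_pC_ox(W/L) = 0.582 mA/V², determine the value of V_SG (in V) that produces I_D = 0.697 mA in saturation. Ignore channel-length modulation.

V_SG = 2.39 V

In saturation I_D = ½ k_p (V_SG − |V_tp|)², so V_SG − |V_tp| = √(2 I_D / k_p) = √(2 × 0.697 / 0.582) = 1.55 V.
V_SG = 0.84 + 1.55 = 2.39 V.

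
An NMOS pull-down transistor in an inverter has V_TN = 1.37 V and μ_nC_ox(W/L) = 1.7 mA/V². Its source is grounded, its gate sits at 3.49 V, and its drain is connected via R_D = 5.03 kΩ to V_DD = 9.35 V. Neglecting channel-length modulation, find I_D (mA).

V_GS = V_G = 3.49 V, so V_ov = 3.49 − 1.37 = 2.12 V.
Assume saturation: I_D = ½ k_n V_ov² = 0.5 × 1.7 × 2.12² = 3.82 mA, giving V_DS = V_DD − I_D R_D = 9.35 − 3.82 × 5.03 = -9.87 V.
But -9.87 V < V_ov = 2.12 V, so the device is actually in triode.
In triode I_D = k_n[V_ov V_DS − ½ V_DS²] and I_D = (V_DD − V_DS)/R_D. Equating: 4.28 V_DS² − 19.13 V_DS + 9.35 = 0, giving V_DS = 0.559 V (the root below V_ov).
I_D = (9.35 − 0.559) / 5.03 = 1.75 mA.

I_D = 1.75 mA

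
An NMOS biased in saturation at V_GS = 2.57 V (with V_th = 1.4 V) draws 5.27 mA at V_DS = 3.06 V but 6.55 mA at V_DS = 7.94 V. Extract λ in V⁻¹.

λ = 0.0587 V⁻¹

With V_GS fixed, I_D ∝ (1 + λ V_DS) in saturation, so I_D2/I_D1 = (1 + λ V_DS2)/(1 + λ V_DS1).
6.55/5.27 = 1.243 = (1 + 7.94 λ)/(1 + 3.06 λ).
Solving: λ (I_D1 V_DS2 − I_D2 V_DS1) = I_D2 − I_D1, so λ = (6.55 − 5.27) / (5.27 × 7.94 − 6.55 × 3.06) = 1.28 / 21.8 = 0.0587 V⁻¹.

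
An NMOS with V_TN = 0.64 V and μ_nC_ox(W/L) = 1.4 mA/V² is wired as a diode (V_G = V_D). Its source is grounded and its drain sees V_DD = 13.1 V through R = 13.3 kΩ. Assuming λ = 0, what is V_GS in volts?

With gate tied to drain, V_GS = V_DS ≥ V_GS − V_TN, so the device is in saturation.
KCL at the drain: ½ k_n (V_GS − V_TN)² = (V_DD − V_GS)/R.
Let x = V_GS − 0.64. Then 9.31 x² + x − 12.46 = 0, giving x = 1.1 V (positive root), so V_GS = 1.74 V.
I_D = (V_DD − V_GS)/R = (13.1 − 1.74) / 13.3 = 0.854 mA.

V_GS = 1.74 V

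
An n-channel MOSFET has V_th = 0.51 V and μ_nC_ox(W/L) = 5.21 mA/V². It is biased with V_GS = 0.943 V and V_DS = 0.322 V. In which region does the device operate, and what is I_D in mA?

V_ov = V_GS − V_th = 0.943 − 0.51 = 0.433 V.
Since V_DS = 0.322 V < V_ov = 0.433 V, the device is in the triode region.
I_D = k_n [V_ov · V_DS − ½ V_DS²] = 5.21 × [0.433 × 0.322 − 0.5 × 0.322²] = 0.456 mA.

Triode; I_D = 0.456 mA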